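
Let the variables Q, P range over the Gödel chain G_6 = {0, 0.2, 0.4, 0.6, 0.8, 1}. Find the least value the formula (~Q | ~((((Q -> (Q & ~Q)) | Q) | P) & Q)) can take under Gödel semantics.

0.00

The minimum is attained at Q = 0.2, P = 0:
  ~Q: Gödel ¬ of 0.2 = 0 (operand ≠ 0)
  ~Q: Gödel ¬ of 0.2 = 0 (operand ≠ 0)
  (Q & ~Q) = min(0.2, 0) = 0
  (Q -> (Q & ~Q)): 0.2 > 0, so result = 0
  ((Q -> (Q & ~Q)) | Q) = max(0, 0.2) = 0.2
  (((Q -> (Q & ~Q)) | Q) | P) = max(0.2, 0) = 0.2
  ((((Q -> (Q & ~Q)) | Q) | P) & Q) = min(0.2, 0.2) = 0.2
  ~((((Q -> (Q & ~Q)) | Q) | P) & Q): Gödel ¬ of 0.2 = 0 (operand ≠ 0)
  (~Q | ~((((Q -> (Q & ~Q)) | Q) | P) & Q)) = max(0, 0) = 0
Checking all 36 assignments confirms none give a value below 0.00.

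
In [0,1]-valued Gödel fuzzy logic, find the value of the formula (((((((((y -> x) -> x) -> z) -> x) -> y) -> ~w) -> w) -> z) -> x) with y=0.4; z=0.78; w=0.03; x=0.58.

(y -> x): 0.4 ≤ 0.58, so result = 1
((y -> x) -> x): 1 > 0.58, so result = 0.58
(((y -> x) -> x) -> z): 0.58 ≤ 0.78, so result = 1
((((y -> x) -> x) -> z) -> x): 1 > 0.58, so result = 0.58
(((((y -> x) -> x) -> z) -> x) -> y): 0.58 > 0.4, so result = 0.4
~w: Gödel ¬ of 0.03 = 0 (operand ≠ 0)
((((((y -> x) -> x) -> z) -> x) -> y) -> ~w): 0.4 > 0, so result = 0
(((((((y -> x) -> x) -> z) -> x) -> y) -> ~w) -> w): 0 ≤ 0.03, so result = 1
((((((((y -> x) -> x) -> z) -> x) -> y) -> ~w) -> w) -> z): 1 > 0.78, so result = 0.78
(((((((((y -> x) -> x) -> z) -> x) -> y) -> ~w) -> w) -> z) -> x): 0.78 > 0.58, so result = 0.58

0.58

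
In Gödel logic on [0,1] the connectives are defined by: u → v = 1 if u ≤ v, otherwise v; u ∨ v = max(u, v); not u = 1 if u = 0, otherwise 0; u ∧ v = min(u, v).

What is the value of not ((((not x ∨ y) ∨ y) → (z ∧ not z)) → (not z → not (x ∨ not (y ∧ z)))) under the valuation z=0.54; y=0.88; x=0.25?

not x: Gödel ¬ of 0.25 = 0 (operand ≠ 0)
(not x ∨ y) = max(0, 0.88) = 0.88
((not x ∨ y) ∨ y) = max(0.88, 0.88) = 0.88
not z: Gödel ¬ of 0.54 = 0 (operand ≠ 0)
(z ∧ not z) = min(0.54, 0) = 0
(((not x ∨ y) ∨ y) → (z ∧ not z)): 0.88 > 0, so result = 0
not z: Gödel ¬ of 0.54 = 0 (operand ≠ 0)
(y ∧ z) = min(0.88, 0.54) = 0.54
not (y ∧ z): Gödel ¬ of 0.54 = 0 (operand ≠ 0)
(x ∨ not (y ∧ z)) = max(0.25, 0) = 0.25
not (x ∨ not (y ∧ z)): Gödel ¬ of 0.25 = 0 (operand ≠ 0)
(not z → not (x ∨ not (y ∧ z))): 0 ≤ 0, so result = 1
((((not x ∨ y) ∨ y) → (z ∧ not z)) → (not z → not (x ∨ not (y ∧ z)))): 0 ≤ 1, so result = 1
not ((((not x ∨ y) ∨ y) → (z ∧ not z)) → (not z → not (x ∨ not (y ∧ z)))): Gödel ¬ of 1 = 0 (operand ≠ 0)

0.00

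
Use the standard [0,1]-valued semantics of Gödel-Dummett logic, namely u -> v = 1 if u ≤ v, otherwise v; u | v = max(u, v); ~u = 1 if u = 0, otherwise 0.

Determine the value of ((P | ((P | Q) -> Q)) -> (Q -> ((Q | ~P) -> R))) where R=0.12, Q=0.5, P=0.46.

0.12

(P | Q) = max(0.46, 0.5) = 0.5
((P | Q) -> Q): 0.5 ≤ 0.5, so result = 1
(P | ((P | Q) -> Q)) = max(0.46, 1) = 1
~P: Gödel ¬ of 0.46 = 0 (operand ≠ 0)
(Q | ~P) = max(0.5, 0) = 0.5
((Q | ~P) -> R): 0.5 > 0.12, so result = 0.12
(Q -> ((Q | ~P) -> R)): 0.5 > 0.12, so result = 0.12
((P | ((P | Q) -> Q)) -> (Q -> ((Q | ~P) -> R))): 1 > 0.12, so result = 0.12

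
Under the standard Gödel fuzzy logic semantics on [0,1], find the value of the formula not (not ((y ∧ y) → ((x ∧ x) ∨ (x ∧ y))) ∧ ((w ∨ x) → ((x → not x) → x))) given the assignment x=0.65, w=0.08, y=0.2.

1.00

(y ∧ y) = min(0.2, 0.2) = 0.2
(x ∧ x) = min(0.65, 0.65) = 0.65
(x ∧ y) = min(0.65, 0.2) = 0.2
((x ∧ x) ∨ (x ∧ y)) = max(0.65, 0.2) = 0.65
((y ∧ y) → ((x ∧ x) ∨ (x ∧ y))): 0.2 ≤ 0.65, so result = 1
not ((y ∧ y) → ((x ∧ x) ∨ (x ∧ y))): Gödel ¬ of 1 = 0 (operand ≠ 0)
(w ∨ x) = max(0.08, 0.65) = 0.65
not x: Gödel ¬ of 0.65 = 0 (operand ≠ 0)
(x → not x): 0.65 > 0, so result = 0
((x → not x) → x): 0 ≤ 0.65, so result = 1
((w ∨ x) → ((x → not x) → x)): 0.65 ≤ 1, so result = 1
(not ((y ∧ y) → ((x ∧ x) ∨ (x ∧ y))) ∧ ((w ∨ x) → ((x → not x) → x))) = min(0, 1) = 0
not (not ((y ∧ y) → ((x ∧ x) ∨ (x ∧ y))) ∧ ((w ∨ x) → ((x → not x) → x))): Gödel ¬ of 0 = 1 (operand is 0)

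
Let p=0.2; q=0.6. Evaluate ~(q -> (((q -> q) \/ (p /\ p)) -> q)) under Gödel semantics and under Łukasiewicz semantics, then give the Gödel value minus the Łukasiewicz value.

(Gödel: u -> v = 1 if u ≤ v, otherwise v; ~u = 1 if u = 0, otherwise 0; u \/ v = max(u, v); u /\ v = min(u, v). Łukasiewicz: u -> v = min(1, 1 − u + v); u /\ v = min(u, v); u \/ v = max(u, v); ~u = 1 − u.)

0.00

Gödel evaluation:
  (q -> q): 0.6 ≤ 0.6, so result = 1
  (p /\ p) = min(0.2, 0.2) = 0.2
  ((q -> q) \/ (p /\ p)) = max(1, 0.2) = 1
  (((q -> q) \/ (p /\ p)) -> q): 1 > 0.6, so result = 0.6
  (q -> (((q -> q) \/ (p /\ p)) -> q)): 0.6 ≤ 0.6, so result = 1
  ~(q -> (((q -> q) \/ (p /\ p)) -> q)): Gödel ¬ of 1 = 0 (operand ≠ 0)
  Gödel value = 0
Łukasiewicz evaluation:
  (q -> q): min(1, 1 − 0.6 + 0.6) = 1
  (p /\ p) = min(0.2, 0.2) = 0.2
  ((q -> q) \/ (p /\ p)) = max(1, 0.2) = 1
  (((q -> q) \/ (p /\ p)) -> q): min(1, 1 − 1 + 0.6) = 0.6
  (q -> (((q -> q) \/ (p /\ p)) -> q)): min(1, 1 − 0.6 + 0.6) = 1
  ~(q -> (((q -> q) \/ (p /\ p)) -> q)): Łukasiewicz ¬ gives 1 − 1 = 0
  Łukasiewicz value = 0
Difference: 0 − 0 = 0.00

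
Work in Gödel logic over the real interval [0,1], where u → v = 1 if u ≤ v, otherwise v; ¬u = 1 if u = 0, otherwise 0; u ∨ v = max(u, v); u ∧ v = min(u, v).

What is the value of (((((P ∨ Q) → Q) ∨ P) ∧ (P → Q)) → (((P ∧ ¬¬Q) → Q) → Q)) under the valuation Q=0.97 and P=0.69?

(P ∨ Q) = max(0.69, 0.97) = 0.97
((P ∨ Q) → Q): 0.97 ≤ 0.97, so result = 1
(((P ∨ Q) → Q) ∨ P) = max(1, 0.69) = 1
(P → Q): 0.69 ≤ 0.97, so result = 1
((((P ∨ Q) → Q) ∨ P) ∧ (P → Q)) = min(1, 1) = 1
¬Q: Gödel ¬ of 0.97 = 0 (operand ≠ 0)
¬¬Q: Gödel ¬ of 0 = 1 (operand is 0)
(P ∧ ¬¬Q) = min(0.69, 1) = 0.69
((P ∧ ¬¬Q) → Q): 0.69 ≤ 0.97, so result = 1
(((P ∧ ¬¬Q) → Q) → Q): 1 > 0.97, so result = 0.97
(((((P ∨ Q) → Q) ∨ P) ∧ (P → Q)) → (((P ∧ ¬¬Q) → Q) → Q)): 1 > 0.97, so result = 0.97

0.97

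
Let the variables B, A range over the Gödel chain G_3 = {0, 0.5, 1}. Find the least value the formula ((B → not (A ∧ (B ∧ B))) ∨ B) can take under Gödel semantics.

0.50

The minimum is attained at B = 0.5, A = 0.5:
  (B ∧ B) = min(0.5, 0.5) = 0.5
  (A ∧ (B ∧ B)) = min(0.5, 0.5) = 0.5
  not (A ∧ (B ∧ B)): Gödel ¬ of 0.5 = 0 (operand ≠ 0)
  (B → not (A ∧ (B ∧ B))): 0.5 > 0, so result = 0
  ((B → not (A ∧ (B ∧ B))) ∨ B) = max(0, 0.5) = 0.5
Checking all 9 assignments confirms none give a value below 0.50.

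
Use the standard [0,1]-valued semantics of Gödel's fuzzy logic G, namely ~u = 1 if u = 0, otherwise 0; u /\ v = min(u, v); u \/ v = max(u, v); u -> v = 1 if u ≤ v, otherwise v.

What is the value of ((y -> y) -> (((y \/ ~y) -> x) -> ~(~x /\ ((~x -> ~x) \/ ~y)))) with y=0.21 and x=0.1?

(y -> y): 0.21 ≤ 0.21, so result = 1
~y: Gödel ¬ of 0.21 = 0 (operand ≠ 0)
(y \/ ~y) = max(0.21, 0) = 0.21
((y \/ ~y) -> x): 0.21 > 0.1, so result = 0.1
~x: Gödel ¬ of 0.1 = 0 (operand ≠ 0)
~x: Gödel ¬ of 0.1 = 0 (operand ≠ 0)
~x: Gödel ¬ of 0.1 = 0 (operand ≠ 0)
(~x -> ~x): 0 ≤ 0, so result = 1
~y: Gödel ¬ of 0.21 = 0 (operand ≠ 0)
((~x -> ~x) \/ ~y) = max(1, 0) = 1
(~x /\ ((~x -> ~x) \/ ~y)) = min(0, 1) = 0
~(~x /\ ((~x -> ~x) \/ ~y)): Gödel ¬ of 0 = 1 (operand is 0)
(((y \/ ~y) -> x) -> ~(~x /\ ((~x -> ~x) \/ ~y))): 0.1 ≤ 1, so result = 1
((y -> y) -> (((y \/ ~y) -> x) -> ~(~x /\ ((~x -> ~x) \/ ~y)))): 1 ≤ 1, so result = 1

1.00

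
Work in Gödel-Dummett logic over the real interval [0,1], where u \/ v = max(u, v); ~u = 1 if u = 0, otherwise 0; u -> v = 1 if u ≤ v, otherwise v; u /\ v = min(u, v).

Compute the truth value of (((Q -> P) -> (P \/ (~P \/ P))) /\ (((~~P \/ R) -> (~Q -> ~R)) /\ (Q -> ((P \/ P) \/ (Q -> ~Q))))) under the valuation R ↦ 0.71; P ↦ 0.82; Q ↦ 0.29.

(Q -> P): 0.29 ≤ 0.82, so result = 1
~P: Gödel ¬ of 0.82 = 0 (operand ≠ 0)
(~P \/ P) = max(0, 0.82) = 0.82
(P \/ (~P \/ P)) = max(0.82, 0.82) = 0.82
((Q -> P) -> (P \/ (~P \/ P))): 1 > 0.82, so result = 0.82
~P: Gödel ¬ of 0.82 = 0 (operand ≠ 0)
~~P: Gödel ¬ of 0 = 1 (operand is 0)
(~~P \/ R) = max(1, 0.71) = 1
~Q: Gödel ¬ of 0.29 = 0 (operand ≠ 0)
~R: Gödel ¬ of 0.71 = 0 (operand ≠ 0)
(~Q -> ~R): 0 ≤ 0, so result = 1
((~~P \/ R) -> (~Q -> ~R)): 1 ≤ 1, so result = 1
(P \/ P) = max(0.82, 0.82) = 0.82
~Q: Gödel ¬ of 0.29 = 0 (operand ≠ 0)
(Q -> ~Q): 0.29 > 0, so result = 0
((P \/ P) \/ (Q -> ~Q)) = max(0.82, 0) = 0.82
(Q -> ((P \/ P) \/ (Q -> ~Q))): 0.29 ≤ 0.82, so result = 1
(((~~P \/ R) -> (~Q -> ~R)) /\ (Q -> ((P \/ P) \/ (Q -> ~Q)))) = min(1, 1) = 1
(((Q -> P) -> (P \/ (~P \/ P))) /\ (((~~P \/ R) -> (~Q -> ~R)) /\ (Q -> ((P \/ P) \/ (Q -> ~Q))))) = min(0.82, 1) = 0.82

0.82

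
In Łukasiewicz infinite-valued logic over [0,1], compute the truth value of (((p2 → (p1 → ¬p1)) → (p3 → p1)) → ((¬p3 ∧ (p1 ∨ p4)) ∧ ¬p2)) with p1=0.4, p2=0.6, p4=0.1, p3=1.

¬p1: Łukasiewicz ¬ gives 1 − 0.4 = 0.6
(p1 → ¬p1): min(1, 1 − 0.4 + 0.6) = 1
(p2 → (p1 → ¬p1)): min(1, 1 − 0.6 + 1) = 1
(p3 → p1): min(1, 1 − 1 + 0.4) = 0.4
((p2 → (p1 → ¬p1)) → (p3 → p1)): min(1, 1 − 1 + 0.4) = 0.4
¬p3: Łukasiewicz ¬ gives 1 − 1 = 0
(p1 ∨ p4) = max(0.4, 0.1) = 0.4
(¬p3 ∧ (p1 ∨ p4)) = min(0, 0.4) = 0
¬p2: Łukasiewicz ¬ gives 1 − 0.6 = 0.4
((¬p3 ∧ (p1 ∨ p4)) ∧ ¬p2) = min(0, 0.4) = 0
(((p2 → (p1 → ¬p1)) → (p3 → p1)) → ((¬p3 ∧ (p1 ∨ p4)) ∧ ¬p2)): min(1, 1 − 0.4 + 0) = 0.6

0.60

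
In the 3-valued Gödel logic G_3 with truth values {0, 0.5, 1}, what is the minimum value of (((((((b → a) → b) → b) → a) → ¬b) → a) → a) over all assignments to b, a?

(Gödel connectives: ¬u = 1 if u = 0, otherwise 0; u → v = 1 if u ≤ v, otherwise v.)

0.50

The minimum is attained at b = 0.5, a = 0.5:
  (b → a): 0.5 ≤ 0.5, so result = 1
  ((b → a) → b): 1 > 0.5, so result = 0.5
  (((b → a) → b) → b): 0.5 ≤ 0.5, so result = 1
  ((((b → a) → b) → b) → a): 1 > 0.5, so result = 0.5
  ¬b: Gödel ¬ of 0.5 = 0 (operand ≠ 0)
  (((((b → a) → b) → b) → a) → ¬b): 0.5 > 0, so result = 0
  ((((((b → a) → b) → b) → a) → ¬b) → a): 0 ≤ 0.5, so result = 1
  (((((((b → a) → b) → b) → a) → ¬b) → a) → a): 1 > 0.5, so result = 0.5
Checking all 9 assignments confirms none give a value below 0.50.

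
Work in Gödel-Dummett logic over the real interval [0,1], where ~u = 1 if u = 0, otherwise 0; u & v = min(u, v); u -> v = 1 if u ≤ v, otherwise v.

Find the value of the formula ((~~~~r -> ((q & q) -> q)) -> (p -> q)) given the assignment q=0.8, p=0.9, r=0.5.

~r: Gödel ¬ of 0.5 = 0 (operand ≠ 0)
~~r: Gödel ¬ of 0 = 1 (operand is 0)
~~~r: Gödel ¬ of 1 = 0 (operand ≠ 0)
~~~~r: Gödel ¬ of 0 = 1 (operand is 0)
(q & q) = min(0.8, 0.8) = 0.8
((q & q) -> q): 0.8 ≤ 0.8, so result = 1
(~~~~r -> ((q & q) -> q)): 1 ≤ 1, so result = 1
(p -> q): 0.9 > 0.8, so result = 0.8
((~~~~r -> ((q & q) -> q)) -> (p -> q)): 1 > 0.8, so result = 0.8

0.80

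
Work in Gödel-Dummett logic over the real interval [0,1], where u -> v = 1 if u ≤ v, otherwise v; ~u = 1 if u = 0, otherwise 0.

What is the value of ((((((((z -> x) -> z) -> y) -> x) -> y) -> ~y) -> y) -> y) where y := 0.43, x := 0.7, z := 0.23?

(z -> x): 0.23 ≤ 0.7, so result = 1
((z -> x) -> z): 1 > 0.23, so result = 0.23
(((z -> x) -> z) -> y): 0.23 ≤ 0.43, so result = 1
((((z -> x) -> z) -> y) -> x): 1 > 0.7, so result = 0.7
(((((z -> x) -> z) -> y) -> x) -> y): 0.7 > 0.43, so result = 0.43
~y: Gödel ¬ of 0.43 = 0 (operand ≠ 0)
((((((z -> x) -> z) -> y) -> x) -> y) -> ~y): 0.43 > 0, so result = 0
(((((((z -> x) -> z) -> y) -> x) -> y) -> ~y) -> y): 0 ≤ 0.43, so result = 1
((((((((z -> x) -> z) -> y) -> x) -> y) -> ~y) -> y) -> y): 1 > 0.43, so result = 0.43

0.43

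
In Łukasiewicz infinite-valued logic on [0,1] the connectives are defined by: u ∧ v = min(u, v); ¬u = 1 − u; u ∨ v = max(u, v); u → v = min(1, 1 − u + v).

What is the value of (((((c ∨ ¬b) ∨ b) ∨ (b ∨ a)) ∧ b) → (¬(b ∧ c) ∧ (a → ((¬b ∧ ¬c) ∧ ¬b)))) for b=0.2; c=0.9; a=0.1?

¬b: Łukasiewicz ¬ gives 1 − 0.2 = 0.8
(c ∨ ¬b) = max(0.9, 0.8) = 0.9
((c ∨ ¬b) ∨ b) = max(0.9, 0.2) = 0.9
(b ∨ a) = max(0.2, 0.1) = 0.2
(((c ∨ ¬b) ∨ b) ∨ (b ∨ a)) = max(0.9, 0.2) = 0.9
((((c ∨ ¬b) ∨ b) ∨ (b ∨ a)) ∧ b) = min(0.9, 0.2) = 0.2
(b ∧ c) = min(0.2, 0.9) = 0.2
¬(b ∧ c): Łukasiewicz ¬ gives 1 − 0.2 = 0.8
¬b: Łukasiewicz ¬ gives 1 − 0.2 = 0.8
¬c: Łukasiewicz ¬ gives 1 − 0.9 = 0.1
(¬b ∧ ¬c) = min(0.8, 0.1) = 0.1
¬b: Łukasiewicz ¬ gives 1 − 0.2 = 0.8
((¬b ∧ ¬c) ∧ ¬b) = min(0.1, 0.8) = 0.1
(a → ((¬b ∧ ¬c) ∧ ¬b)): min(1, 1 − 0.1 + 0.1) = 1
(¬(b ∧ c) ∧ (a → ((¬b ∧ ¬c) ∧ ¬b))) = min(0.8, 1) = 0.8
(((((c ∨ ¬b) ∨ b) ∨ (b ∨ a)) ∧ b) → (¬(b ∧ c) ∧ (a → ((¬b ∧ ¬c) ∧ ¬b)))): min(1, 1 − 0.2 + 0.8) = 1

1.00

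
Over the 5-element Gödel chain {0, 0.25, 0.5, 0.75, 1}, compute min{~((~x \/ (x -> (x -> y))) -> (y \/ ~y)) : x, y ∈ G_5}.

0.00

The minimum is attained at x = 0, y = 0:
  ~x: Gödel ¬ of 0 = 1 (operand is 0)
  (x -> y): 0 ≤ 0, so result = 1
  (x -> (x -> y)): 0 ≤ 1, so result = 1
  (~x \/ (x -> (x -> y))) = max(1, 1) = 1
  ~y: Gödel ¬ of 0 = 1 (operand is 0)
  (y \/ ~y) = max(0, 1) = 1
  ((~x \/ (x -> (x -> y))) -> (y \/ ~y)): 1 ≤ 1, so result = 1
  ~((~x \/ (x -> (x -> y))) -> (y \/ ~y)): Gödel ¬ of 1 = 0 (operand ≠ 0)
Checking all 25 assignments confirms none give a value below 0.00.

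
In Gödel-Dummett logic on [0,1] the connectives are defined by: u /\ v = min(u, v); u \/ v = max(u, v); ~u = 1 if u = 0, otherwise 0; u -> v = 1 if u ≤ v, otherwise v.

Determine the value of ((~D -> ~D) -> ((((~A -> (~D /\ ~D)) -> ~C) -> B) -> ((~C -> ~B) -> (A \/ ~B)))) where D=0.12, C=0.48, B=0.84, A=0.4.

0.40

~D: Gödel ¬ of 0.12 = 0 (operand ≠ 0)
~D: Gödel ¬ of 0.12 = 0 (operand ≠ 0)
(~D -> ~D): 0 ≤ 0, so result = 1
~A: Gödel ¬ of 0.4 = 0 (operand ≠ 0)
~D: Gödel ¬ of 0.12 = 0 (operand ≠ 0)
~D: Gödel ¬ of 0.12 = 0 (operand ≠ 0)
(~D /\ ~D) = min(0, 0) = 0
(~A -> (~D /\ ~D)): 0 ≤ 0, so result = 1
~C: Gödel ¬ of 0.48 = 0 (operand ≠ 0)
((~A -> (~D /\ ~D)) -> ~C): 1 > 0, so result = 0
(((~A -> (~D /\ ~D)) -> ~C) -> B): 0 ≤ 0.84, so result = 1
~C: Gödel ¬ of 0.48 = 0 (operand ≠ 0)
~B: Gödel ¬ of 0.84 = 0 (operand ≠ 0)
(~C -> ~B): 0 ≤ 0, so result = 1
~B: Gödel ¬ of 0.84 = 0 (operand ≠ 0)
(A \/ ~B) = max(0.4, 0) = 0.4
((~C -> ~B) -> (A \/ ~B)): 1 > 0.4, so result = 0.4
((((~A -> (~D /\ ~D)) -> ~C) -> B) -> ((~C -> ~B) -> (A \/ ~B))): 1 > 0.4, so result = 0.4
((~D -> ~D) -> ((((~A -> (~D /\ ~D)) -> ~C) -> B) -> ((~C -> ~B) -> (A \/ ~B)))): 1 > 0.4, so result = 0.4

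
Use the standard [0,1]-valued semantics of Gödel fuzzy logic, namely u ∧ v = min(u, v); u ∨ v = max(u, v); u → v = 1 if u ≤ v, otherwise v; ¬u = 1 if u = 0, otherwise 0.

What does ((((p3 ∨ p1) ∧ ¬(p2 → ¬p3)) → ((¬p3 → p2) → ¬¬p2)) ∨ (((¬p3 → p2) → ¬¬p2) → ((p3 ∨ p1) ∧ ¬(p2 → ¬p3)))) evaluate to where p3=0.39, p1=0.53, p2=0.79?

(p3 ∨ p1) = max(0.39, 0.53) = 0.53
¬p3: Gödel ¬ of 0.39 = 0 (operand ≠ 0)
(p2 → ¬p3): 0.79 > 0, so result = 0
¬(p2 → ¬p3): Gödel ¬ of 0 = 1 (operand is 0)
((p3 ∨ p1) ∧ ¬(p2 → ¬p3)) = min(0.53, 1) = 0.53
¬p3: Gödel ¬ of 0.39 = 0 (operand ≠ 0)
(¬p3 → p2): 0 ≤ 0.79, so result = 1
¬p2: Gödel ¬ of 0.79 = 0 (operand ≠ 0)
¬¬p2: Gödel ¬ of 0 = 1 (operand is 0)
((¬p3 → p2) → ¬¬p2): 1 ≤ 1, so result = 1
(((p3 ∨ p1) ∧ ¬(p2 → ¬p3)) → ((¬p3 → p2) → ¬¬p2)): 0.53 ≤ 1, so result = 1
¬p3: Gödel ¬ of 0.39 = 0 (operand ≠ 0)
(¬p3 → p2): 0 ≤ 0.79, so result = 1
¬p2: Gödel ¬ of 0.79 = 0 (operand ≠ 0)
¬¬p2: Gödel ¬ of 0 = 1 (operand is 0)
((¬p3 → p2) → ¬¬p2): 1 ≤ 1, so result = 1
(p3 ∨ p1) = max(0.39, 0.53) = 0.53
¬p3: Gödel ¬ of 0.39 = 0 (operand ≠ 0)
(p2 → ¬p3): 0.79 > 0, so result = 0
¬(p2 → ¬p3): Gödel ¬ of 0 = 1 (operand is 0)
((p3 ∨ p1) ∧ ¬(p2 → ¬p3)) = min(0.53, 1) = 0.53
(((¬p3 → p2) → ¬¬p2) → ((p3 ∨ p1) ∧ ¬(p2 → ¬p3))): 1 > 0.53, so result = 0.53
((((p3 ∨ p1) ∧ ¬(p2 → ¬p3)) → ((¬p3 → p2) → ¬¬p2)) ∨ (((¬p3 → p2) → ¬¬p2) → ((p3 ∨ p1) ∧ ¬(p2 → ¬p3)))) = max(1, 0.53) = 1

1.00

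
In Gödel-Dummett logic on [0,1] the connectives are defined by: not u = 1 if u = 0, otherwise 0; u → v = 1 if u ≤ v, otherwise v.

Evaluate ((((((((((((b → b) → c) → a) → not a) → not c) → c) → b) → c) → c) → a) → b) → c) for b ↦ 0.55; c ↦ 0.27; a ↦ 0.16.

0.27

(b → b): 0.55 ≤ 0.55, so result = 1
((b → b) → c): 1 > 0.27, so result = 0.27
(((b → b) → c) → a): 0.27 > 0.16, so result = 0.16
not a: Gödel ¬ of 0.16 = 0 (operand ≠ 0)
((((b → b) → c) → a) → not a): 0.16 > 0, so result = 0
not c: Gödel ¬ of 0.27 = 0 (operand ≠ 0)
(((((b → b) → c) → a) → not a) → not c): 0 ≤ 0, so result = 1
((((((b → b) → c) → a) → not a) → not c) → c): 1 > 0.27, so result = 0.27
(((((((b → b) → c) → a) → not a) → not c) → c) → b): 0.27 ≤ 0.55, so result = 1
((((((((b → b) → c) → a) → not a) → not c) → c) → b) → c): 1 > 0.27, so result = 0.27
(((((((((b → b) → c) → a) → not a) → not c) → c) → b) → c) → c): 0.27 ≤ 0.27, so result = 1
((((((((((b → b) → c) → a) → not a) → not c) → c) → b) → c) → c) → a): 1 > 0.16, so result = 0.16
(((((((((((b → b) → c) → a) → not a) → not c) → c) → b) → c) → c) → a) → b): 0.16 ≤ 0.55, so result = 1
((((((((((((b → b) → c) → a) → not a) → not c) → c) → b) → c) → c) → a) → b) → c): 1 > 0.27, so result = 0.27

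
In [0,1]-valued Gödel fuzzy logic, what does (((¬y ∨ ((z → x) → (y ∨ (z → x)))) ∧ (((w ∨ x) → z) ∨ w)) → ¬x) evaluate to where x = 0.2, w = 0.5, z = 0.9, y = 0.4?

0.00

¬y: Gödel ¬ of 0.4 = 0 (operand ≠ 0)
(z → x): 0.9 > 0.2, so result = 0.2
(z → x): 0.9 > 0.2, so result = 0.2
(y ∨ (z → x)) = max(0.4, 0.2) = 0.4
((z → x) → (y ∨ (z → x))): 0.2 ≤ 0.4, so result = 1
(¬y ∨ ((z → x) → (y ∨ (z → x)))) = max(0, 1) = 1
(w ∨ x) = max(0.5, 0.2) = 0.5
((w ∨ x) → z): 0.5 ≤ 0.9, so result = 1
(((w ∨ x) → z) ∨ w) = max(1, 0.5) = 1
((¬y ∨ ((z → x) → (y ∨ (z → x)))) ∧ (((w ∨ x) → z) ∨ w)) = min(1, 1) = 1
¬x: Gödel ¬ of 0.2 = 0 (operand ≠ 0)
(((¬y ∨ ((z → x) → (y ∨ (z → x)))) ∧ (((w ∨ x) → z) ∨ w)) → ¬x): 1 > 0, so result = 0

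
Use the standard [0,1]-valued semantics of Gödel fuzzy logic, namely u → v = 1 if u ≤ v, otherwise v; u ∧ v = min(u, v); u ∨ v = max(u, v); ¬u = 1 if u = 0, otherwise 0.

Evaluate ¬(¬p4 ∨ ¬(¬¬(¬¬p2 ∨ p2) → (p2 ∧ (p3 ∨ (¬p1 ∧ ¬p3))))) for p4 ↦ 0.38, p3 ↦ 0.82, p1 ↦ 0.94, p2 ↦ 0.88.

¬p4: Gödel ¬ of 0.38 = 0 (operand ≠ 0)
¬p2: Gödel ¬ of 0.88 = 0 (operand ≠ 0)
¬¬p2: Gödel ¬ of 0 = 1 (operand is 0)
(¬¬p2 ∨ p2) = max(1, 0.88) = 1
¬(¬¬p2 ∨ p2): Gödel ¬ of 1 = 0 (operand ≠ 0)
¬¬(¬¬p2 ∨ p2): Gödel ¬ of 0 = 1 (operand is 0)
¬p1: Gödel ¬ of 0.94 = 0 (operand ≠ 0)
¬p3: Gödel ¬ of 0.82 = 0 (operand ≠ 0)
(¬p1 ∧ ¬p3) = min(0, 0) = 0
(p3 ∨ (¬p1 ∧ ¬p3)) = max(0.82, 0) = 0.82
(p2 ∧ (p3 ∨ (¬p1 ∧ ¬p3))) = min(0.88, 0.82) = 0.82
(¬¬(¬¬p2 ∨ p2) → (p2 ∧ (p3 ∨ (¬p1 ∧ ¬p3)))): 1 > 0.82, so result = 0.82
¬(¬¬(¬¬p2 ∨ p2) → (p2 ∧ (p3 ∨ (¬p1 ∧ ¬p3)))): Gödel ¬ of 0.82 = 0 (operand ≠ 0)
(¬p4 ∨ ¬(¬¬(¬¬p2 ∨ p2) → (p2 ∧ (p3 ∨ (¬p1 ∧ ¬p3))))) = max(0, 0) = 0
¬(¬p4 ∨ ¬(¬¬(¬¬p2 ∨ p2) → (p2 ∧ (p3 ∨ (¬p1 ∧ ¬p3))))): Gödel ¬ of 0 = 1 (operand is 0)

1.00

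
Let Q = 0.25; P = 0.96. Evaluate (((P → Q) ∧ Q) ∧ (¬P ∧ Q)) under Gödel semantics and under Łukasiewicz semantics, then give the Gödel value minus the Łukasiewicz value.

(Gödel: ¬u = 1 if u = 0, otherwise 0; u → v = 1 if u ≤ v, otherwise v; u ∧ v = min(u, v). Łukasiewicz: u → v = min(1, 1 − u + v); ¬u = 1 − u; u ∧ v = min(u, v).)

-0.04

Gödel evaluation:
  (P → Q): 0.96 > 0.25, so result = 0.25
  ((P → Q) ∧ Q) = min(0.25, 0.25) = 0.25
  ¬P: Gödel ¬ of 0.96 = 0 (operand ≠ 0)
  (¬P ∧ Q) = min(0, 0.25) = 0
  (((P → Q) ∧ Q) ∧ (¬P ∧ Q)) = min(0.25, 0) = 0
  Gödel value = 0
Łukasiewicz evaluation:
  (P → Q): min(1, 1 − 0.96 + 0.25) = 0.29
  ((P → Q) ∧ Q) = min(0.29, 0.25) = 0.25
  ¬P: Łukasiewicz ¬ gives 1 − 0.96 = 0.04
  (¬P ∧ Q) = min(0.04, 0.25) = 0.04
  (((P → Q) ∧ Q) ∧ (¬P ∧ Q)) = min(0.25, 0.04) = 0.04
  Łukasiewicz value = 0.04
Difference: 0 − 0.04 = -0.04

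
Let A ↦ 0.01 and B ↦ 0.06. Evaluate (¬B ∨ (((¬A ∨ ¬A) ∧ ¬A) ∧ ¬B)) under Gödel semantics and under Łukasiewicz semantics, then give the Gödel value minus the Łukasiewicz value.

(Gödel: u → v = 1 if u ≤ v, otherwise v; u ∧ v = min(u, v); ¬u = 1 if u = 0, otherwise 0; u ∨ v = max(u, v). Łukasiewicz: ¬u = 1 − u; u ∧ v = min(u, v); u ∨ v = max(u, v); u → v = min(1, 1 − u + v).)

Gödel evaluation:
  ¬B: Gödel ¬ of 0.06 = 0 (operand ≠ 0)
  ¬A: Gödel ¬ of 0.01 = 0 (operand ≠ 0)
  ¬A: Gödel ¬ of 0.01 = 0 (operand ≠ 0)
  (¬A ∨ ¬A) = max(0, 0) = 0
  ¬A: Gödel ¬ of 0.01 = 0 (operand ≠ 0)
  ((¬A ∨ ¬A) ∧ ¬A) = min(0, 0) = 0
  ¬B: Gödel ¬ of 0.06 = 0 (operand ≠ 0)
  (((¬A ∨ ¬A) ∧ ¬A) ∧ ¬B) = min(0, 0) = 0
  (¬B ∨ (((¬A ∨ ¬A) ∧ ¬A) ∧ ¬B)) = max(0, 0) = 0
  Gödel value = 0
Łukasiewicz evaluation:
  ¬B: Łukasiewicz ¬ gives 1 − 0.06 = 0.94
  ¬A: Łukasiewicz ¬ gives 1 − 0.01 = 0.99
  ¬A: Łukasiewicz ¬ gives 1 − 0.01 = 0.99
  (¬A ∨ ¬A) = max(0.99, 0.99) = 0.99
  ¬A: Łukasiewicz ¬ gives 1 − 0.01 = 0.99
  ((¬A ∨ ¬A) ∧ ¬A) = min(0.99, 0.99) = 0.99
  ¬B: Łukasiewicz ¬ gives 1 − 0.06 = 0.94
  (((¬A ∨ ¬A) ∧ ¬A) ∧ ¬B) = min(0.99, 0.94) = 0.94
  (¬B ∨ (((¬A ∨ ¬A) ∧ ¬A) ∧ ¬B)) = max(0.94, 0.94) = 0.94
  Łukasiewicz value = 0.94
Difference: 0 − 0.94 = -0.94

-0.94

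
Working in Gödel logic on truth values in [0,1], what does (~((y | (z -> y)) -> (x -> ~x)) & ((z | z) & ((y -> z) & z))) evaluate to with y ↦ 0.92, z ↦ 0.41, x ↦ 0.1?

(z -> y): 0.41 ≤ 0.92, so result = 1
(y | (z -> y)) = max(0.92, 1) = 1
~x: Gödel ¬ of 0.1 = 0 (operand ≠ 0)
(x -> ~x): 0.1 > 0, so result = 0
((y | (z -> y)) -> (x -> ~x)): 1 > 0, so result = 0
~((y | (z -> y)) -> (x -> ~x)): Gödel ¬ of 0 = 1 (operand is 0)
(z | z) = max(0.41, 0.41) = 0.41
(y -> z): 0.92 > 0.41, so result = 0.41
((y -> z) & z) = min(0.41, 0.41) = 0.41
((z | z) & ((y -> z) & z)) = min(0.41, 0.41) = 0.41
(~((y | (z -> y)) -> (x -> ~x)) & ((z | z) & ((y -> z) & z))) = min(1, 0.41) = 0.41

0.41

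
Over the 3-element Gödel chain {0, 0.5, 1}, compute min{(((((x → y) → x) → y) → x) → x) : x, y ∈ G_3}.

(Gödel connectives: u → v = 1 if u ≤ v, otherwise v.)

0.50

The minimum is attained at x = 0.5, y = 0:
  (x → y): 0.5 > 0, so result = 0
  ((x → y) → x): 0 ≤ 0.5, so result = 1
  (((x → y) → x) → y): 1 > 0, so result = 0
  ((((x → y) → x) → y) → x): 0 ≤ 0.5, so result = 1
  (((((x → y) → x) → y) → x) → x): 1 > 0.5, so result = 0.5
Checking all 9 assignments confirms none give a value below 0.50.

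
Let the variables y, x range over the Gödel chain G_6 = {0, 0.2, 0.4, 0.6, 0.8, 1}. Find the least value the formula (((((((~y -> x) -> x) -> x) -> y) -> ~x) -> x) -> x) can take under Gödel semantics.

0.20

The minimum is attained at y = 0.2, x = 0.2:
  ~y: Gödel ¬ of 0.2 = 0 (operand ≠ 0)
  (~y -> x): 0 ≤ 0.2, so result = 1
  ((~y -> x) -> x): 1 > 0.2, so result = 0.2
  (((~y -> x) -> x) -> x): 0.2 ≤ 0.2, so result = 1
  ((((~y -> x) -> x) -> x) -> y): 1 > 0.2, so result = 0.2
  ~x: Gödel ¬ of 0.2 = 0 (operand ≠ 0)
  (((((~y -> x) -> x) -> x) -> y) -> ~x): 0.2 > 0, so result = 0
  ((((((~y -> x) -> x) -> x) -> y) -> ~x) -> x): 0 ≤ 0.2, so result = 1
  (((((((~y -> x) -> x) -> x) -> y) -> ~x) -> x) -> x): 1 > 0.2, so result = 0.2
Checking all 36 assignments confirms none give a value below 0.20.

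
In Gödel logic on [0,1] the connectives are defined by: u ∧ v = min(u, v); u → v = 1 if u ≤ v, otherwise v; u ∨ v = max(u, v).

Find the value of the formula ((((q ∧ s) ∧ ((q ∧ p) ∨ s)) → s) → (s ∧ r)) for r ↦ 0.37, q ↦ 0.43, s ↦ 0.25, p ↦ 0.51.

0.25

(q ∧ s) = min(0.43, 0.25) = 0.25
(q ∧ p) = min(0.43, 0.51) = 0.43
((q ∧ p) ∨ s) = max(0.43, 0.25) = 0.43
((q ∧ s) ∧ ((q ∧ p) ∨ s)) = min(0.25, 0.43) = 0.25
(((q ∧ s) ∧ ((q ∧ p) ∨ s)) → s): 0.25 ≤ 0.25, so result = 1
(s ∧ r) = min(0.25, 0.37) = 0.25
((((q ∧ s) ∧ ((q ∧ p) ∨ s)) → s) → (s ∧ r)): 1 > 0.25, so result = 0.25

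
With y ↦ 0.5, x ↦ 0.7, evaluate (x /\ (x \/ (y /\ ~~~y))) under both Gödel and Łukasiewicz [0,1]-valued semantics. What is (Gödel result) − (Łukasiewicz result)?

0.00

Gödel evaluation:
  ~y: Gödel ¬ of 0.5 = 0 (operand ≠ 0)
  ~~y: Gödel ¬ of 0 = 1 (operand is 0)
  ~~~y: Gödel ¬ of 1 = 0 (operand ≠ 0)
  (y /\ ~~~y) = min(0.5, 0) = 0
  (x \/ (y /\ ~~~y)) = max(0.7, 0) = 0.7
  (x /\ (x \/ (y /\ ~~~y))) = min(0.7, 0.7) = 0.7
  Gödel value = 0.7
Łukasiewicz evaluation:
  ~y: Łukasiewicz ¬ gives 1 − 0.5 = 0.5
  ~~y: Łukasiewicz ¬ gives 1 − 0.5 = 0.5
  ~~~y: Łukasiewicz ¬ gives 1 − 0.5 = 0.5
  (y /\ ~~~y) = min(0.5, 0.5) = 0.5
  (x \/ (y /\ ~~~y)) = max(0.7, 0.5) = 0.7
  (x /\ (x \/ (y /\ ~~~y))) = min(0.7, 0.7) = 0.7
  Łukasiewicz value = 0.7
Difference: 0.7 − 0.7 = 0.00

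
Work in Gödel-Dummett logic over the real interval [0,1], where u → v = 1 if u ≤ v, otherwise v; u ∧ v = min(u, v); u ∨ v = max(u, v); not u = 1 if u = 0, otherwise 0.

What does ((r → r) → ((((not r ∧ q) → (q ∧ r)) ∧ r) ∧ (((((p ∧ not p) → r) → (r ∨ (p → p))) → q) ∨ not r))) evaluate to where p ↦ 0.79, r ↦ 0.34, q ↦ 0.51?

(r → r): 0.34 ≤ 0.34, so result = 1
not r: Gödel ¬ of 0.34 = 0 (operand ≠ 0)
(not r ∧ q) = min(0, 0.51) = 0
(q ∧ r) = min(0.51, 0.34) = 0.34
((not r ∧ q) → (q ∧ r)): 0 ≤ 0.34, so result = 1
(((not r ∧ q) → (q ∧ r)) ∧ r) = min(1, 0.34) = 0.34
not p: Gödel ¬ of 0.79 = 0 (operand ≠ 0)
(p ∧ not p) = min(0.79, 0) = 0
((p ∧ not p) → r): 0 ≤ 0.34, so result = 1
(p → p): 0.79 ≤ 0.79, so result = 1
(r ∨ (p → p)) = max(0.34, 1) = 1
(((p ∧ not p) → r) → (r ∨ (p → p))): 1 ≤ 1, so result = 1
((((p ∧ not p) → r) → (r ∨ (p → p))) → q): 1 > 0.51, so result = 0.51
not r: Gödel ¬ of 0.34 = 0 (operand ≠ 0)
(((((p ∧ not p) → r) → (r ∨ (p → p))) → q) ∨ not r) = max(0.51, 0) = 0.51
((((not r ∧ q) → (q ∧ r)) ∧ r) ∧ (((((p ∧ not p) → r) → (r ∨ (p → p))) → q) ∨ not r)) = min(0.34, 0.51) = 0.34
((r → r) → ((((not r ∧ q) → (q ∧ r)) ∧ r) ∧ (((((p ∧ not p) → r) → (r ∨ (p → p))) → q) ∨ not r))): 1 > 0.34, so result = 0.34

0.34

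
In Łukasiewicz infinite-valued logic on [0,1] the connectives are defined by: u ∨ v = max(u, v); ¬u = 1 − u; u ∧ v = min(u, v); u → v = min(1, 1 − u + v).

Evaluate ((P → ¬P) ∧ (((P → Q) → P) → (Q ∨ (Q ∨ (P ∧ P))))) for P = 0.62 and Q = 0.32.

¬P: Łukasiewicz ¬ gives 1 − 0.62 = 0.38
(P → ¬P): min(1, 1 − 0.62 + 0.38) = 0.76
(P → Q): min(1, 1 − 0.62 + 0.32) = 0.7
((P → Q) → P): min(1, 1 − 0.7 + 0.62) = 0.92
(P ∧ P) = min(0.62, 0.62) = 0.62
(Q ∨ (P ∧ P)) = max(0.32, 0.62) = 0.62
(Q ∨ (Q ∨ (P ∧ P))) = max(0.32, 0.62) = 0.62
(((P → Q) → P) → (Q ∨ (Q ∨ (P ∧ P)))): min(1, 1 − 0.92 + 0.62) = 0.7
((P → ¬P) ∧ (((P → Q) → P) → (Q ∨ (Q ∨ (P ∧ P))))) = min(0.76, 0.7) = 0.7

0.70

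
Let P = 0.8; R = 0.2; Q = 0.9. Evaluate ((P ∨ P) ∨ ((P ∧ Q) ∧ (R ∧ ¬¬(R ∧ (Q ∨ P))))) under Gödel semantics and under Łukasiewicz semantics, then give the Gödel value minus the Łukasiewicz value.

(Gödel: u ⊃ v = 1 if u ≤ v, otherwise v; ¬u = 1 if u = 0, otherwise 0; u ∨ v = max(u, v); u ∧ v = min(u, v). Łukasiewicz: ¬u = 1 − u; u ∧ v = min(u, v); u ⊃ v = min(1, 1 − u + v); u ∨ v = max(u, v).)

Gödel evaluation:
  (P ∨ P) = max(0.8, 0.8) = 0.8
  (P ∧ Q) = min(0.8, 0.9) = 0.8
  (Q ∨ P) = max(0.9, 0.8) = 0.9
  (R ∧ (Q ∨ P)) = min(0.2, 0.9) = 0.2
  ¬(R ∧ (Q ∨ P)): Gödel ¬ of 0.2 = 0 (operand ≠ 0)
  ¬¬(R ∧ (Q ∨ P)): Gödel ¬ of 0 = 1 (operand is 0)
  (R ∧ ¬¬(R ∧ (Q ∨ P))) = min(0.2, 1) = 0.2
  ((P ∧ Q) ∧ (R ∧ ¬¬(R ∧ (Q ∨ P)))) = min(0.8, 0.2) = 0.2
  ((P ∨ P) ∨ ((P ∧ Q) ∧ (R ∧ ¬¬(R ∧ (Q ∨ P))))) = max(0.8, 0.2) = 0.8
  Gödel value = 0.8
Łukasiewicz evaluation:
  (P ∨ P) = max(0.8, 0.8) = 0.8
  (P ∧ Q) = min(0.8, 0.9) = 0.8
  (Q ∨ P) = max(0.9, 0.8) = 0.9
  (R ∧ (Q ∨ P)) = min(0.2, 0.9) = 0.2
  ¬(R ∧ (Q ∨ P)): Łukasiewicz ¬ gives 1 − 0.2 = 0.8
  ¬¬(R ∧ (Q ∨ P)): Łukasiewicz ¬ gives 1 − 0.8 = 0.2
  (R ∧ ¬¬(R ∧ (Q ∨ P))) = min(0.2, 0.2) = 0.2
  ((P ∧ Q) ∧ (R ∧ ¬¬(R ∧ (Q ∨ P)))) = min(0.8, 0.2) = 0.2
  ((P ∨ P) ∨ ((P ∧ Q) ∧ (R ∧ ¬¬(R ∧ (Q ∨ P))))) = max(0.8, 0.2) = 0.8
  Łukasiewicz value = 0.8
Difference: 0.8 − 0.8 = 0.00

0.00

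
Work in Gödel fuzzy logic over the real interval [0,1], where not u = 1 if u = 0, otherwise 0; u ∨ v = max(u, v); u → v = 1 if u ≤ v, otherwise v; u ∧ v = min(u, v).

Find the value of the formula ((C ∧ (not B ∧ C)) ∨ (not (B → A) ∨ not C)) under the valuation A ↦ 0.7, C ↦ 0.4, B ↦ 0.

not B: Gödel ¬ of 0 = 1 (operand is 0)
(not B ∧ C) = min(1, 0.4) = 0.4
(C ∧ (not B ∧ C)) = min(0.4, 0.4) = 0.4
(B → A): 0 ≤ 0.7, so result = 1
not (B → A): Gödel ¬ of 1 = 0 (operand ≠ 0)
not C: Gödel ¬ of 0.4 = 0 (operand ≠ 0)
(not (B → A) ∨ not C) = max(0, 0) = 0
((C ∧ (not B ∧ C)) ∨ (not (B → A) ∨ not C)) = max(0.4, 0) = 0.4

0.40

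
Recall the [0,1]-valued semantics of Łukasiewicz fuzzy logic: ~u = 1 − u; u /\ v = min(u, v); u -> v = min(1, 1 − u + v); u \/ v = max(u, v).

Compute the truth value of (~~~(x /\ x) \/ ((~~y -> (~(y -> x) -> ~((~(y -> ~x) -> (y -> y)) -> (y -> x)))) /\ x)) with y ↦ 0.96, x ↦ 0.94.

0.94

(x /\ x) = min(0.94, 0.94) = 0.94
~(x /\ x): Łukasiewicz ¬ gives 1 − 0.94 = 0.06
~~(x /\ x): Łukasiewicz ¬ gives 1 − 0.06 = 0.94
~~~(x /\ x): Łukasiewicz ¬ gives 1 − 0.94 = 0.06
~y: Łukasiewicz ¬ gives 1 − 0.96 = 0.04
~~y: Łukasiewicz ¬ gives 1 − 0.04 = 0.96
(y -> x): min(1, 1 − 0.96 + 0.94) = 0.98
~(y -> x): Łukasiewicz ¬ gives 1 − 0.98 = 0.02
~x: Łukasiewicz ¬ gives 1 − 0.94 = 0.06
(y -> ~x): min(1, 1 − 0.96 + 0.06) = 0.1
~(y -> ~x): Łukasiewicz ¬ gives 1 − 0.1 = 0.9
(y -> y): min(1, 1 − 0.96 + 0.96) = 1
(~(y -> ~x) -> (y -> y)): min(1, 1 − 0.9 + 1) = 1
(y -> x): min(1, 1 − 0.96 + 0.94) = 0.98
((~(y -> ~x) -> (y -> y)) -> (y -> x)): min(1, 1 − 1 + 0.98) = 0.98
~((~(y -> ~x) -> (y -> y)) -> (y -> x)): Łukasiewicz ¬ gives 1 − 0.98 = 0.02
(~(y -> x) -> ~((~(y -> ~x) -> (y -> y)) -> (y -> x))): min(1, 1 − 0.02 + 0.02) = 1
(~~y -> (~(y -> x) -> ~((~(y -> ~x) -> (y -> y)) -> (y -> x)))): min(1, 1 − 0.96 + 1) = 1
((~~y -> (~(y -> x) -> ~((~(y -> ~x) -> (y -> y)) -> (y -> x)))) /\ x) = min(1, 0.94) = 0.94
(~~~(x /\ x) \/ ((~~y -> (~(y -> x) -> ~((~(y -> ~x) -> (y -> y)) -> (y -> x)))) /\ x)) = max(0.06, 0.94) = 0.94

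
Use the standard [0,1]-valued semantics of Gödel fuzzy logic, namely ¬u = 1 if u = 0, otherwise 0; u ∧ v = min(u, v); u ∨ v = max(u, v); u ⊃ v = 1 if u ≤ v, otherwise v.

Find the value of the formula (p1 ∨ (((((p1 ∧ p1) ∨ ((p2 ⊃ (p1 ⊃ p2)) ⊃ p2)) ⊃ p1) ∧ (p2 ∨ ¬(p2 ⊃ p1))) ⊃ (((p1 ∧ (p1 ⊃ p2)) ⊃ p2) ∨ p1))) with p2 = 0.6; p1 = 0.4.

1.00

(p1 ∧ p1) = min(0.4, 0.4) = 0.4
(p1 ⊃ p2): 0.4 ≤ 0.6, so result = 1
(p2 ⊃ (p1 ⊃ p2)): 0.6 ≤ 1, so result = 1
((p2 ⊃ (p1 ⊃ p2)) ⊃ p2): 1 > 0.6, so result = 0.6
((p1 ∧ p1) ∨ ((p2 ⊃ (p1 ⊃ p2)) ⊃ p2)) = max(0.4, 0.6) = 0.6
(((p1 ∧ p1) ∨ ((p2 ⊃ (p1 ⊃ p2)) ⊃ p2)) ⊃ p1): 0.6 > 0.4, so result = 0.4
(p2 ⊃ p1): 0.6 > 0.4, so result = 0.4
¬(p2 ⊃ p1): Gödel ¬ of 0.4 = 0 (operand ≠ 0)
(p2 ∨ ¬(p2 ⊃ p1)) = max(0.6, 0) = 0.6
((((p1 ∧ p1) ∨ ((p2 ⊃ (p1 ⊃ p2)) ⊃ p2)) ⊃ p1) ∧ (p2 ∨ ¬(p2 ⊃ p1))) = min(0.4, 0.6) = 0.4
(p1 ⊃ p2): 0.4 ≤ 0.6, so result = 1
(p1 ∧ (p1 ⊃ p2)) = min(0.4, 1) = 0.4
((p1 ∧ (p1 ⊃ p2)) ⊃ p2): 0.4 ≤ 0.6, so result = 1
(((p1 ∧ (p1 ⊃ p2)) ⊃ p2) ∨ p1) = max(1, 0.4) = 1
(((((p1 ∧ p1) ∨ ((p2 ⊃ (p1 ⊃ p2)) ⊃ p2)) ⊃ p1) ∧ (p2 ∨ ¬(p2 ⊃ p1))) ⊃ (((p1 ∧ (p1 ⊃ p2)) ⊃ p2) ∨ p1)): 0.4 ≤ 1, so result = 1
(p1 ∨ (((((p1 ∧ p1) ∨ ((p2 ⊃ (p1 ⊃ p2)) ⊃ p2)) ⊃ p1) ∧ (p2 ∨ ¬(p2 ⊃ p1))) ⊃ (((p1 ∧ (p1 ⊃ p2)) ⊃ p2) ∨ p1))) = max(0.4, 1) = 1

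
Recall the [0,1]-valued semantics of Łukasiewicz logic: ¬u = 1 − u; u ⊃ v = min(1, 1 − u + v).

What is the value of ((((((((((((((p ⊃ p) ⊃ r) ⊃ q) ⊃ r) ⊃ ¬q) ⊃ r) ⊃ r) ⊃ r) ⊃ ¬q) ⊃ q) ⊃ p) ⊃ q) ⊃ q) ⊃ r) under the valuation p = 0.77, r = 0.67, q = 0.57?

0.90

(p ⊃ p): min(1, 1 − 0.77 + 0.77) = 1
((p ⊃ p) ⊃ r): min(1, 1 − 1 + 0.67) = 0.67
(((p ⊃ p) ⊃ r) ⊃ q): min(1, 1 − 0.67 + 0.57) = 0.9
((((p ⊃ p) ⊃ r) ⊃ q) ⊃ r): min(1, 1 − 0.9 + 0.67) = 0.77
¬q: Łukasiewicz ¬ gives 1 − 0.57 = 0.43
(((((p ⊃ p) ⊃ r) ⊃ q) ⊃ r) ⊃ ¬q): min(1, 1 − 0.77 + 0.43) = 0.66
((((((p ⊃ p) ⊃ r) ⊃ q) ⊃ r) ⊃ ¬q) ⊃ r): min(1, 1 − 0.66 + 0.67) = 1
(((((((p ⊃ p) ⊃ r) ⊃ q) ⊃ r) ⊃ ¬q) ⊃ r) ⊃ r): min(1, 1 − 1 + 0.67) = 0.67
((((((((p ⊃ p) ⊃ r) ⊃ q) ⊃ r) ⊃ ¬q) ⊃ r) ⊃ r) ⊃ r): min(1, 1 − 0.67 + 0.67) = 1
¬q: Łukasiewicz ¬ gives 1 − 0.57 = 0.43
(((((((((p ⊃ p) ⊃ r) ⊃ q) ⊃ r) ⊃ ¬q) ⊃ r) ⊃ r) ⊃ r) ⊃ ¬q): min(1, 1 − 1 + 0.43) = 0.43
((((((((((p ⊃ p) ⊃ r) ⊃ q) ⊃ r) ⊃ ¬q) ⊃ r) ⊃ r) ⊃ r) ⊃ ¬q) ⊃ q): min(1, 1 − 0.43 + 0.57) = 1
(((((((((((p ⊃ p) ⊃ r) ⊃ q) ⊃ r) ⊃ ¬q) ⊃ r) ⊃ r) ⊃ r) ⊃ ¬q) ⊃ q) ⊃ p): min(1, 1 − 1 + 0.77) = 0.77
((((((((((((p ⊃ p) ⊃ r) ⊃ q) ⊃ r) ⊃ ¬q) ⊃ r) ⊃ r) ⊃ r) ⊃ ¬q) ⊃ q) ⊃ p) ⊃ q): min(1, 1 − 0.77 + 0.57) = 0.8
(((((((((((((p ⊃ p) ⊃ r) ⊃ q) ⊃ r) ⊃ ¬q) ⊃ r) ⊃ r) ⊃ r) ⊃ ¬q) ⊃ q) ⊃ p) ⊃ q) ⊃ q): min(1, 1 − 0.8 + 0.57) = 0.77
((((((((((((((p ⊃ p) ⊃ r) ⊃ q) ⊃ r) ⊃ ¬q) ⊃ r) ⊃ r) ⊃ r) ⊃ ¬q) ⊃ q) ⊃ p) ⊃ q) ⊃ q) ⊃ r): min(1, 1 − 0.77 + 0.67) = 0.9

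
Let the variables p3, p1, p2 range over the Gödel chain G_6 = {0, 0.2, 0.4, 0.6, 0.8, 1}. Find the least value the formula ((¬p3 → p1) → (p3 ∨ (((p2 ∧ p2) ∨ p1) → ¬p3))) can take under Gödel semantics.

0.20

The minimum is attained at p3 = 0.2, p1 = 0, p2 = 0.2:
  ¬p3: Gödel ¬ of 0.2 = 0 (operand ≠ 0)
  (¬p3 → p1): 0 ≤ 0, so result = 1
  (p2 ∧ p2) = min(0.2, 0.2) = 0.2
  ((p2 ∧ p2) ∨ p1) = max(0.2, 0) = 0.2
  ¬p3: Gödel ¬ of 0.2 = 0 (operand ≠ 0)
  (((p2 ∧ p2) ∨ p1) → ¬p3): 0.2 > 0, so result = 0
  (p3 ∨ (((p2 ∧ p2) ∨ p1) → ¬p3)) = max(0.2, 0) = 0.2
  ((¬p3 → p1) → (p3 ∨ (((p2 ∧ p2) ∨ p1) → ¬p3))): 1 > 0.2, so result = 0.2
Checking all 216 assignments confirms none give a value below 0.20.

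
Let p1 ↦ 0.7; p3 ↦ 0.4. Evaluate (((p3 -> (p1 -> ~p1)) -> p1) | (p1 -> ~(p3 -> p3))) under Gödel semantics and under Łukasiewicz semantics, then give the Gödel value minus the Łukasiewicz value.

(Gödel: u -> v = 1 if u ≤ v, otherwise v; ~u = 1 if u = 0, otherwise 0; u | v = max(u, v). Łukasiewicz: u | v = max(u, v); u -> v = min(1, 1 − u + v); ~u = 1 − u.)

0.30

Gödel evaluation:
  ~p1: Gödel ¬ of 0.7 = 0 (operand ≠ 0)
  (p1 -> ~p1): 0.7 > 0, so result = 0
  (p3 -> (p1 -> ~p1)): 0.4 > 0, so result = 0
  ((p3 -> (p1 -> ~p1)) -> p1): 0 ≤ 0.7, so result = 1
  (p3 -> p3): 0.4 ≤ 0.4, so result = 1
  ~(p3 -> p3): Gödel ¬ of 1 = 0 (operand ≠ 0)
  (p1 -> ~(p3 -> p3)): 0.7 > 0, so result = 0
  (((p3 -> (p1 -> ~p1)) -> p1) | (p1 -> ~(p3 -> p3))) = max(1, 0) = 1
  Gödel value = 1
Łukasiewicz evaluation:
  ~p1: Łukasiewicz ¬ gives 1 − 0.7 = 0.3
  (p1 -> ~p1): min(1, 1 − 0.7 + 0.3) = 0.6
  (p3 -> (p1 -> ~p1)): min(1, 1 − 0.4 + 0.6) = 1
  ((p3 -> (p1 -> ~p1)) -> p1): min(1, 1 − 1 + 0.7) = 0.7
  (p3 -> p3): min(1, 1 − 0.4 + 0.4) = 1
  ~(p3 -> p3): Łukasiewicz ¬ gives 1 − 1 = 0
  (p1 -> ~(p3 -> p3)): min(1, 1 − 0.7 + 0) = 0.3
  (((p3 -> (p1 -> ~p1)) -> p1) | (p1 -> ~(p3 -> p3))) = max(0.7, 0.3) = 0.7
  Łukasiewicz value = 0.7
Difference: 1 − 0.7 = 0.30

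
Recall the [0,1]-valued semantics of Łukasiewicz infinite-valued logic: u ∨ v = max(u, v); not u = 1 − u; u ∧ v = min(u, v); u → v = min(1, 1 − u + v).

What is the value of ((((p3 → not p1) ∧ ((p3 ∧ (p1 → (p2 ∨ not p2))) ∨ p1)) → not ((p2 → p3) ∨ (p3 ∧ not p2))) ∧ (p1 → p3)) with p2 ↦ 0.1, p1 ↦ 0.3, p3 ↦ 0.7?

not p1: Łukasiewicz ¬ gives 1 − 0.3 = 0.7
(p3 → not p1): min(1, 1 − 0.7 + 0.7) = 1
not p2: Łukasiewicz ¬ gives 1 − 0.1 = 0.9
(p2 ∨ not p2) = max(0.1, 0.9) = 0.9
(p1 → (p2 ∨ not p2)): min(1, 1 − 0.3 + 0.9) = 1
(p3 ∧ (p1 → (p2 ∨ not p2))) = min(0.7, 1) = 0.7
((p3 ∧ (p1 → (p2 ∨ not p2))) ∨ p1) = max(0.7, 0.3) = 0.7
((p3 → not p1) ∧ ((p3 ∧ (p1 → (p2 ∨ not p2))) ∨ p1)) = min(1, 0.7) = 0.7
(p2 → p3): min(1, 1 − 0.1 + 0.7) = 1
not p2: Łukasiewicz ¬ gives 1 − 0.1 = 0.9
(p3 ∧ not p2) = min(0.7, 0.9) = 0.7
((p2 → p3) ∨ (p3 ∧ not p2)) = max(1, 0.7) = 1
not ((p2 → p3) ∨ (p3 ∧ not p2)): Łukasiewicz ¬ gives 1 − 1 = 0
(((p3 → not p1) ∧ ((p3 ∧ (p1 → (p2 ∨ not p2))) ∨ p1)) → not ((p2 → p3) ∨ (p3 ∧ not p2))): min(1, 1 − 0.7 + 0) = 0.3
(p1 → p3): min(1, 1 − 0.3 + 0.7) = 1
((((p3 → not p1) ∧ ((p3 ∧ (p1 → (p2 ∨ not p2))) ∨ p1)) → not ((p2 → p3) ∨ (p3 ∧ not p2))) ∧ (p1 → p3)) = min(0.3, 1) = 0.3

0.30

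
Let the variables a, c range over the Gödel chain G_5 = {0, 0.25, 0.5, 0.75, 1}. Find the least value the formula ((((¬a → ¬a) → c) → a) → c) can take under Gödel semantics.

The minimum is attained at a = 0, c = 0:
  ¬a: Gödel ¬ of 0 = 1 (operand is 0)
  ¬a: Gödel ¬ of 0 = 1 (operand is 0)
  (¬a → ¬a): 1 ≤ 1, so result = 1
  ((¬a → ¬a) → c): 1 > 0, so result = 0
  (((¬a → ¬a) → c) → a): 0 ≤ 0, so result = 1
  ((((¬a → ¬a) → c) → a) → c): 1 > 0, so result = 0
Checking all 25 assignments confirms none give a value below 0.00.

0.00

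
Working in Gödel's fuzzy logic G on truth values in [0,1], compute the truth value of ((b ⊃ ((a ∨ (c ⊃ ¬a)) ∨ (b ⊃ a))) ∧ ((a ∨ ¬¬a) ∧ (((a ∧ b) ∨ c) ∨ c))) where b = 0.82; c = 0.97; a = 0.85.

¬a: Gödel ¬ of 0.85 = 0 (operand ≠ 0)
(c ⊃ ¬a): 0.97 > 0, so result = 0
(a ∨ (c ⊃ ¬a)) = max(0.85, 0) = 0.85
(b ⊃ a): 0.82 ≤ 0.85, so result = 1
((a ∨ (c ⊃ ¬a)) ∨ (b ⊃ a)) = max(0.85, 1) = 1
(b ⊃ ((a ∨ (c ⊃ ¬a)) ∨ (b ⊃ a))): 0.82 ≤ 1, so result = 1
¬a: Gödel ¬ of 0.85 = 0 (operand ≠ 0)
¬¬a: Gödel ¬ of 0 = 1 (operand is 0)
(a ∨ ¬¬a) = max(0.85, 1) = 1
(a ∧ b) = min(0.85, 0.82) = 0.82
((a ∧ b) ∨ c) = max(0.82, 0.97) = 0.97
(((a ∧ b) ∨ c) ∨ c) = max(0.97, 0.97) = 0.97
((a ∨ ¬¬a) ∧ (((a ∧ b) ∨ c) ∨ c)) = min(1, 0.97) = 0.97
((b ⊃ ((a ∨ (c ⊃ ¬a)) ∨ (b ⊃ a))) ∧ ((a ∨ ¬¬a) ∧ (((a ∧ b) ∨ c) ∨ c))) = min(1, 0.97) = 0.97

0.97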